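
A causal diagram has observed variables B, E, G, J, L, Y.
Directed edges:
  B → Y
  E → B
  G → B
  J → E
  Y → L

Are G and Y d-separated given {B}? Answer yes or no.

Bayes-Ball from G | {B} reaches {E,J}.
Y ∉ reach(G|{B}) ⇒ G ⊥ Y | {B}.

Yes — G ⊥ Y | {B}.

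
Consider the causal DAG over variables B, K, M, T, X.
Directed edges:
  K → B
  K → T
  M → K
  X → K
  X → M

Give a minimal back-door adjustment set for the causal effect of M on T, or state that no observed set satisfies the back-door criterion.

M→T: minimal back-door set {X}.

desc(M)\{M}={B,K,T}; candidates ⊆ {X}.
size 0: {}; under {} M still reaches {B,K,T,X} ∋ T.
{X}: M⊥T given {X} in G with M→· removed — back-door holds.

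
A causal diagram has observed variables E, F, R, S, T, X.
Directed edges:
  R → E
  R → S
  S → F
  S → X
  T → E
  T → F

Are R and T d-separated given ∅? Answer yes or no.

Yes — R ⊥ T | ∅.

Bayes-Ball from R | ∅ reaches {E,F,S,X}.
T ∉ reach(R|∅) ⇒ R ⊥ T | ∅.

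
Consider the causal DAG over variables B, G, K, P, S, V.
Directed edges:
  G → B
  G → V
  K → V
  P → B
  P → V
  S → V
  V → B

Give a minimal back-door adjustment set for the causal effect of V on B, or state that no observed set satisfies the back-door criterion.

desc(V)\{V}={B}; candidates ⊆ {G,K,P,S}.
size 0: {}; under {} V still reaches {B,G,K,P,S} ∋ B.
size 1: {G}, {K}, {P} …(+1); under {G} V still reaches {B,K,P,S} ∋ B.
{G,P}: V⊥B given {G,P} in G with V→· removed — back-door holds.

V→B: minimal back-door set {G, P}.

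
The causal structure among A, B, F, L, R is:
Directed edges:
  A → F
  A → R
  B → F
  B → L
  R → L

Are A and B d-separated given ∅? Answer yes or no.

Yes — A ⊥ B | ∅.

Bayes-Ball from A | ∅ reaches {F,L,R}.
B ∉ reach(A|∅) ⇒ A ⊥ B | ∅.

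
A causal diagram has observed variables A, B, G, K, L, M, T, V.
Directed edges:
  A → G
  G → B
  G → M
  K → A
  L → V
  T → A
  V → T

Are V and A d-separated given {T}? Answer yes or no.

Bayes-Ball from V | {T} reaches {L}.
A ∉ reach(V|{T}) ⇒ V ⊥ A | {T}.

Yes — V ⊥ A | {T}.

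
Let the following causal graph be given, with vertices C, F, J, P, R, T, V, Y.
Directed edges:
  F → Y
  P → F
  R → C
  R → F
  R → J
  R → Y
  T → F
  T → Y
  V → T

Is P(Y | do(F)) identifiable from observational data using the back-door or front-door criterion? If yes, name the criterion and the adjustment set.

P(Y|do(F)): backdoor, adjust for {R, T}.

desc(F)\{F}={Y}; candidates ⊆ {C,J,P,R,T,V}.
size 0: {}; under {} F still reaches {C,J,P,R,T,V,Y} ∋ Y.
size 1: {C}, {J}, {P} …(+3); under {C} F still reaches {J,P,R,T,V,Y} ∋ Y.
{R,T}: F⊥Y given {R,T} in G with F→· removed — back-door holds.
P(Y|do(F)) = Σ_{R,T} P(Y|F,R,T)·P(R,T).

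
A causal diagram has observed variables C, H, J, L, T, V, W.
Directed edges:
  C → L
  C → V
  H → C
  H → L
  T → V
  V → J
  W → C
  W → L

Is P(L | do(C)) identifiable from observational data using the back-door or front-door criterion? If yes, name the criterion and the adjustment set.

P(L|do(C)): backdoor, adjust for {H, W}.

desc(C)\{C}={J,L,V}; candidates ⊆ {H,T,W}.
size 0: {}; under {} C still reaches {H,L,W} ∋ L.
size 1: {H}, {T}, {W}; under {H} C still reaches {L,W} ∋ L.
{H,W}: C⊥L given {H,W} in G with C→· removed — back-door holds.
P(L|do(C)) = Σ_{H,W} P(L|C,H,W)·P(H,W).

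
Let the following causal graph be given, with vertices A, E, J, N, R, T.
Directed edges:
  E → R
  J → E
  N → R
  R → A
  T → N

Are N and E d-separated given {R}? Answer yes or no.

No — N and E are d-connected given {R}.

Bayes-Ball from N | {R} reaches {E,J,T}.
E ∈ reach(N|{R}) ⇒ N ⊥̸ E | {R}.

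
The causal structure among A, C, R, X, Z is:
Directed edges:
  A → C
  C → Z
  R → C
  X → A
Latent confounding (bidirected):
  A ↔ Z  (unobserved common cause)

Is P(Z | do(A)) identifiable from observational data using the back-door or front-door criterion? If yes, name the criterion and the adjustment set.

P(Z|do(A)): frontdoor, adjust for {C}.

desc(A)\{A}={C,Z}; candidates ⊆ {R,X}.
A↔Z: latent back-door arc(s) into A.
size 0: {}; under {} A still reaches {X,Z} ∋ Z.
size 1: {R}, {X}; under {R} A still reaches {X,Z} ∋ Z.
size 2: {R,X}; under {R,X} A still reaches {Z} ∋ Z.
A↔Z cannot be blocked by any observed set — no back-door set.
{C}: (i) intercepts every directed A→Z path; (ii) no back-door A→{C}; (iii) {A} blocks every back-door {C}→Z. Front-door holds.
P(Z|do(A)) = Σ_{C} P(C|A) Σ_{A'} P(Z|C,A')P(A').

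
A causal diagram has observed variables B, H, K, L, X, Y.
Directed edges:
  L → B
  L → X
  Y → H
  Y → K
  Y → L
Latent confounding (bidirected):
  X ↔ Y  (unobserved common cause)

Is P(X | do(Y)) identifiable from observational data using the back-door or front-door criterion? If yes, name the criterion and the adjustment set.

desc(Y)\{Y}={B,H,K,L,X}; candidates ⊆ {—}.
Y↔X: latent back-door arc(s) into Y.
size 0: {}; under {} Y still reaches {X} ∋ X.
Y↔X cannot be blocked by any observed set — no back-door set.
{L}: (i) intercepts every directed Y→X path; (ii) no back-door Y→{L}; (iii) {Y} blocks every back-door {L}→X. Front-door holds.
P(X|do(Y)) = Σ_{L} P(L|Y) Σ_{Y'} P(X|L,Y')P(Y').

P(X|do(Y)): frontdoor, adjust for {L}.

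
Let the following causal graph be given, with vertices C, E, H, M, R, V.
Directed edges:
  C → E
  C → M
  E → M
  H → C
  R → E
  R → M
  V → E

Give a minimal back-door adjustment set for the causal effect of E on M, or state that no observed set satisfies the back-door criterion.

E→M: minimal back-door set {C, R}.

desc(E)\{E}={M}; candidates ⊆ {C,H,R,V}.
size 0: {}; under {} E still reaches {C,H,M,R,V} ∋ M.
size 1: {C}, {H}, {R} …(+1); under {C} E still reaches {M,R,V} ∋ M.
{C,R}: E⊥M given {C,R} in G with E→· removed — back-door holds.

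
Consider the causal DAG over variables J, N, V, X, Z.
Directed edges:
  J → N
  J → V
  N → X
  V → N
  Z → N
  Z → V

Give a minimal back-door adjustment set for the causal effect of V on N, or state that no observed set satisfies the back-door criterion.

desc(V)\{V}={N,X}; candidates ⊆ {J,Z}.
size 0: {}; under {} V still reaches {J,N,X,Z} ∋ N.
size 1: {J}, {Z}; under {J} V still reaches {N,X,Z} ∋ N.
{J,Z}: V⊥N given {J,Z} in G with V→· removed — back-door holds.

V→N: minimal back-door set {J, Z}.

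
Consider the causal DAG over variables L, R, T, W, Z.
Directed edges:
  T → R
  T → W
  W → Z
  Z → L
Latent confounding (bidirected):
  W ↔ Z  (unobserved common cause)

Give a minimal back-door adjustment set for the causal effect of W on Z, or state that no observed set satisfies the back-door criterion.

W→Z: no observed back-door set.

desc(W)\{W}={L,Z}; candidates ⊆ {R,T}.
W↔Z: latent back-door arc(s) into W.
size 0: {}; under {} W still reaches {L,R,T,Z} ∋ Z.
size 1: {R}, {T}; under {R} W still reaches {L,T,Z} ∋ Z.
size 2: {R,T}; under {R,T} W still reaches {L,Z} ∋ Z.
W↔Z cannot be blocked by any observed set — no back-door set.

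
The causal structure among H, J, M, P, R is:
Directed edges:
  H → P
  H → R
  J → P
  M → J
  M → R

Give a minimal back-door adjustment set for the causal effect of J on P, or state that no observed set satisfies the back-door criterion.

J→P: minimal back-door set ∅.

desc(J)\{J}={P}; candidates ⊆ {H,M,R}.
∅: J⊥P given ∅ in G with J→· removed — back-door holds.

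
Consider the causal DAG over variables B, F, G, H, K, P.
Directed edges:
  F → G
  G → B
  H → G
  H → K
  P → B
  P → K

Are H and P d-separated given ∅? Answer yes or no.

Bayes-Ball from H | ∅ reaches {B,G,K}.
P ∉ reach(H|∅) ⇒ H ⊥ P | ∅.

Yes — H ⊥ P | ∅.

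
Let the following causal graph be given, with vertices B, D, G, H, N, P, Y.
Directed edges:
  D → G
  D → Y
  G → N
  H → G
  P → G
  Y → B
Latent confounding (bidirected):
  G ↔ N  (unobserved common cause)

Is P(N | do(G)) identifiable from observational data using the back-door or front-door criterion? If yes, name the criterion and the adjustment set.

desc(G)\{G}={N}; candidates ⊆ {B,D,H,P,Y}.
G↔N: latent back-door arc(s) into G.
size 0: {}; under {} G still reaches {B,D,H,N,P,Y} ∋ N.
size 1: {B}, {D}, {H} …(+2); under {B} G still reaches {D,H,N,P,Y} ∋ N.
size 2: {B,D}, {B,H}, {B,P} …(+7); under {B,D} G still reaches {H,N,P} ∋ N.
G↔N cannot be blocked by any observed set — no back-door set.
No mediator lies on a directed G→…→N path.
Neither criterion identifies P(N|do(G)) in this graph.

P(N|do(G)): not identifiable (no BD/FD set).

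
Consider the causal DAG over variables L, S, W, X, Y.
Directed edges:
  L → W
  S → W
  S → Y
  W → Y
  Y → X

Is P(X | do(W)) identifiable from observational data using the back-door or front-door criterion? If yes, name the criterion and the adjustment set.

desc(W)\{W}={X,Y}; candidates ⊆ {L,S}.
size 0: {}; under {} W still reaches {L,S,X,Y} ∋ X.
{S}: W⊥X given {S} in G with W→· removed — back-door holds.
P(X|do(W)) = Σ_{S} P(X|W,S)·P(S).

P(X|do(W)): backdoor, adjust for {S}.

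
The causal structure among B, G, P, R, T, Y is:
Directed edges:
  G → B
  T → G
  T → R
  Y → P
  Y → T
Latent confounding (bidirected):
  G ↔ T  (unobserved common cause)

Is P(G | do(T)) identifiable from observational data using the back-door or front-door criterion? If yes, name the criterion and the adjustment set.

desc(T)\{T}={B,G,R}; candidates ⊆ {P,Y}.
T↔G: latent back-door arc(s) into T.
size 0: {}; under {} T still reaches {B,G,P,Y} ∋ G.
size 1: {P}, {Y}; under {P} T still reaches {B,G,Y} ∋ G.
size 2: {P,Y}; under {P,Y} T still reaches {B,G} ∋ G.
T↔G cannot be blocked by any observed set — no back-door set.
No mediator lies on a directed T→…→G path.
Neither criterion identifies P(G|do(T)) in this graph.

P(G|do(T)): not identifiable (no BD/FD set).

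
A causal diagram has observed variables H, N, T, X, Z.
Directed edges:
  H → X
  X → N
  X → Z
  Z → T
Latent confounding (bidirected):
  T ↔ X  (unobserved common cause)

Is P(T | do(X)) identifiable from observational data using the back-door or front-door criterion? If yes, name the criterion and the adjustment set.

desc(X)\{X}={N,T,Z}; candidates ⊆ {H}.
X↔T: latent back-door arc(s) into X.
size 0: {}; under {} X still reaches {H,T} ∋ T.
size 1: {H}; under {H} X still reaches {T} ∋ T.
X↔T cannot be blocked by any observed set — no back-door set.
{Z}: (i) intercepts every directed X→T path; (ii) no back-door X→{Z}; (iii) {X} blocks every back-door {Z}→T. Front-door holds.
P(T|do(X)) = Σ_{Z} P(Z|X) Σ_{X'} P(T|Z,X')P(X').

P(T|do(X)): frontdoor, adjust for {Z}.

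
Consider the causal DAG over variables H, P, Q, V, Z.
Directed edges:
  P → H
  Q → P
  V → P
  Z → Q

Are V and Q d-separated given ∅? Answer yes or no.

Bayes-Ball from V | ∅ reaches {H,P}.
Q ∉ reach(V|∅) ⇒ V ⊥ Q | ∅.

Yes — V ⊥ Q | ∅.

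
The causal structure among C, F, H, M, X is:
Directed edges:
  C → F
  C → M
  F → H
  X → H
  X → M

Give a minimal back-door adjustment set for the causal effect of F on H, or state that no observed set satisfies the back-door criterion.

desc(F)\{F}={H}; candidates ⊆ {C,M,X}.
∅: F⊥H given ∅ in G with F→· removed — back-door holds.

F→H: minimal back-door set ∅.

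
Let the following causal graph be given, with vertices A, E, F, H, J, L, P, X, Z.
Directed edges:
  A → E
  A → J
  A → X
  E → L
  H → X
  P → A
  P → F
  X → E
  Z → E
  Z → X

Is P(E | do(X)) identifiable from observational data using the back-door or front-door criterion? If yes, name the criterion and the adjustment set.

desc(X)\{X}={E,L}; candidates ⊆ {A,F,H,J,P,Z}.
size 0: {}; under {} X still reaches {A,E,F,H,J,L,P,Z} ∋ E.
size 1: {A}, {F}, {H} …(+3); under {A} X still reaches {E,H,L,Z} ∋ E.
{A,Z}: X⊥E given {A,Z} in G with X→· removed — back-door holds.
P(E|do(X)) = Σ_{A,Z} P(E|X,A,Z)·P(A,Z).

P(E|do(X)): backdoor, adjust for {A, Z}.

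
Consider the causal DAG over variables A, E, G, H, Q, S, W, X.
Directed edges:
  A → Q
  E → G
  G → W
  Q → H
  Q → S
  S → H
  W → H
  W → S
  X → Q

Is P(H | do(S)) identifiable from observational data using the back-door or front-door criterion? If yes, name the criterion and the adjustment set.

P(H|do(S)): backdoor, adjust for {Q, W}.

desc(S)\{S}={H}; candidates ⊆ {A,E,G,Q,W,X}.
size 0: {}; under {} S still reaches {A,E,G,H,Q,W,X} ∋ H.
size 1: {A}, {E}, {G} …(+3); under {A} S still reaches {E,G,H,Q,W,X} ∋ H.
{Q,W}: S⊥H given {Q,W} in G with S→· removed — back-door holds.
P(H|do(S)) = Σ_{Q,W} P(H|S,Q,W)·P(Q,W).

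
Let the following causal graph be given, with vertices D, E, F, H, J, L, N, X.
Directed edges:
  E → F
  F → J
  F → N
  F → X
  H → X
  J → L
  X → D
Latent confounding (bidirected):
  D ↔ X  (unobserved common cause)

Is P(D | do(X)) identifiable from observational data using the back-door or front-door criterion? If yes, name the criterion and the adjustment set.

desc(X)\{X}={D}; candidates ⊆ {E,F,H,J,L,N}.
X↔D: latent back-door arc(s) into X.
size 0: {}; under {} X still reaches {D,E,F,H,J,L,N} ∋ D.
size 1: {E}, {F}, {H} …(+3); under {E} X still reaches {D,F,H,J,L,N} ∋ D.
size 2: {E,F}, {E,H}, {E,J} …(+12); under {E,F} X still reaches {D,H} ∋ D.
X↔D cannot be blocked by any observed set — no back-door set.
No mediator lies on a directed X→…→D path.
Neither criterion identifies P(D|do(X)) in this graph.

P(D|do(X)): not identifiable (no BD/FD set).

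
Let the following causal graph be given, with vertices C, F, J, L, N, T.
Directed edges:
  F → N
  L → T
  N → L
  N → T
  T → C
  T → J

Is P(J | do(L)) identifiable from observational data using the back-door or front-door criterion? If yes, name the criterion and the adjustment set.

desc(L)\{L}={C,J,T}; candidates ⊆ {F,N}.
size 0: {}; under {} L still reaches {C,F,J,N,T} ∋ J.
{N}: L⊥J given {N} in G with L→· removed — back-door holds.
P(J|do(L)) = Σ_{N} P(J|L,N)·P(N).

P(J|do(L)): backdoor, adjust for {N}.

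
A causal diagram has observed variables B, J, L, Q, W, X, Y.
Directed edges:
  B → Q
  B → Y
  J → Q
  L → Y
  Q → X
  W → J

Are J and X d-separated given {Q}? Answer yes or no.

Bayes-Ball from J | {Q} reaches {B,W,Y}.
X ∉ reach(J|{Q}) ⇒ J ⊥ X | {Q}.

Yes — J ⊥ X | {Q}.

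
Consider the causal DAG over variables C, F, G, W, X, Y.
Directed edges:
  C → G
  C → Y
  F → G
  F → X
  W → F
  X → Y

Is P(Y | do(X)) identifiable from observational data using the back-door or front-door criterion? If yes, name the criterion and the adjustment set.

P(Y|do(X)): backdoor, adjust for ∅.

desc(X)\{X}={Y}; candidates ⊆ {C,F,G,W}.
∅: X⊥Y given ∅ in G with X→· removed — back-door holds.
P(Y|do(X)) = P(Y|X) — no adjustment needed.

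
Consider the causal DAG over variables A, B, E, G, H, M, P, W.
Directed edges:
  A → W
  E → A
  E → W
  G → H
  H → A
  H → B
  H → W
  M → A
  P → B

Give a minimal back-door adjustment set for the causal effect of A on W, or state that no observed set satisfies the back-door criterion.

desc(A)\{A}={W}; candidates ⊆ {B,E,G,H,M,P}.
size 0: {}; under {} A still reaches {B,E,G,H,M,W} ∋ W.
size 1: {B}, {E}, {G} …(+3); under {B} A still reaches {E,G,H,M,P,W} ∋ W.
{E,H}: A⊥W given {E,H} in G with A→· removed — back-door holds.

A→W: minimal back-door set {E, H}.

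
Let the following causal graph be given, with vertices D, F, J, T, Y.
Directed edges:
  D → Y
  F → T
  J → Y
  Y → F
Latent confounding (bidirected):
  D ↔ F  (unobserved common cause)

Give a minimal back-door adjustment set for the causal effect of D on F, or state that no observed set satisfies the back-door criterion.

D→F: no observed back-door set.

desc(D)\{D}={F,T,Y}; candidates ⊆ {J}.
D↔F: latent back-door arc(s) into D.
size 0: {}; under {} D still reaches {F,T} ∋ F.
size 1: {J}; under {J} D still reaches {F,T} ∋ F.
D↔F cannot be blocked by any observed set — no back-door set.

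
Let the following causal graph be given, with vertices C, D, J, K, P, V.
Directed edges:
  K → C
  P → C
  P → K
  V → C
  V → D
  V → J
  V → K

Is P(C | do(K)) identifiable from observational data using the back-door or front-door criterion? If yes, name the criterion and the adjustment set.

P(C|do(K)): backdoor, adjust for {P, V}.

desc(K)\{K}={C}; candidates ⊆ {D,J,P,V}.
size 0: {}; under {} K still reaches {C,D,J,P,V} ∋ C.
size 1: {D}, {J}, {P} …(+1); under {D} K still reaches {C,J,P,V} ∋ C.
{P,V}: K⊥C given {P,V} in G with K→· removed — back-door holds.
P(C|do(K)) = Σ_{P,V} P(C|K,P,V)·P(P,V).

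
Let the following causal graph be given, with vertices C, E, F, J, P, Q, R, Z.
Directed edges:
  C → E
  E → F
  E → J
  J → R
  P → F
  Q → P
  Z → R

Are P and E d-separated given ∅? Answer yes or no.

Yes — P ⊥ E | ∅.

Bayes-Ball from P | ∅ reaches {F,Q}.
E ∉ reach(P|∅) ⇒ P ⊥ E | ∅.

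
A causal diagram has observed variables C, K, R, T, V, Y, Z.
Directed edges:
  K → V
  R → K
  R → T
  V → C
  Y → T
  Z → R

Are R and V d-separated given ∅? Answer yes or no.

No — R and V are d-connected given ∅.

Bayes-Ball from R | ∅ reaches {C,K,T,V,Z}.
V ∈ reach(R|∅) ⇒ R ⊥̸ V | ∅.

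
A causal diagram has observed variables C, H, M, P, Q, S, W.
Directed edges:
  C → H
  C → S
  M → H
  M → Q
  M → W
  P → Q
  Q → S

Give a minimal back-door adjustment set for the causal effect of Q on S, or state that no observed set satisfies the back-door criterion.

Q→S: minimal back-door set ∅.

desc(Q)\{Q}={S}; candidates ⊆ {C,H,M,P,W}.
∅: Q⊥S given ∅ in G with Q→· removed — back-door holds.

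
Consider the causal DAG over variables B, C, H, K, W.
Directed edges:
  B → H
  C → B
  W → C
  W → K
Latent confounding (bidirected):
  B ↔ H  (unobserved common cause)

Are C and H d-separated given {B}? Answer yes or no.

Bayes-Ball from C | {B} reaches {H,K,W}.
H ∈ reach(C|{B}) ⇒ C ⊥̸ H | {B}.

No — C and H are d-connected given {B}.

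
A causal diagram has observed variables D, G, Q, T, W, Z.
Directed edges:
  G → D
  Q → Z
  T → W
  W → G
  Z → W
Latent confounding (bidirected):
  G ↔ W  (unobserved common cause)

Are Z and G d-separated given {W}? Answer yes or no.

No — Z and G are d-connected given {W}.

Bayes-Ball from Z | {W} reaches {D,G,Q,T}.
G ∈ reach(Z|{W}) ⇒ Z ⊥̸ G | {W}.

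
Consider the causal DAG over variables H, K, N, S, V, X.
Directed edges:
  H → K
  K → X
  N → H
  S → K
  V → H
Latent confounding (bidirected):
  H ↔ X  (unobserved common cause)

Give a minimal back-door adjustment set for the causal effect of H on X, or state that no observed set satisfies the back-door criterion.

H→X: no observed back-door set.

desc(H)\{H}={K,X}; candidates ⊆ {N,S,V}.
H↔X: latent back-door arc(s) into H.
size 0: {}; under {} H still reaches {N,V,X} ∋ X.
size 1: {N}, {S}, {V}; under {N} H still reaches {V,X} ∋ X.
size 2: {N,S}, {N,V}, {S,V}; under {N,S} H still reaches {V,X} ∋ X.
H↔X cannot be blocked by any observed set — no back-door set.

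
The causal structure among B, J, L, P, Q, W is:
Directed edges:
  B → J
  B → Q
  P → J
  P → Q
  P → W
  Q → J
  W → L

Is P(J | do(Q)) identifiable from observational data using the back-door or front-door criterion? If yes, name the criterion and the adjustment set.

P(J|do(Q)): backdoor, adjust for {B, P}.

desc(Q)\{Q}={J}; candidates ⊆ {B,L,P,W}.
size 0: {}; under {} Q still reaches {B,J,L,P,W} ∋ J.
size 1: {B}, {L}, {P} …(+1); under {B} Q still reaches {J,L,P,W} ∋ J.
{B,P}: Q⊥J given {B,P} in G with Q→· removed — back-door holds.
P(J|do(Q)) = Σ_{B,P} P(J|Q,B,P)·P(B,P).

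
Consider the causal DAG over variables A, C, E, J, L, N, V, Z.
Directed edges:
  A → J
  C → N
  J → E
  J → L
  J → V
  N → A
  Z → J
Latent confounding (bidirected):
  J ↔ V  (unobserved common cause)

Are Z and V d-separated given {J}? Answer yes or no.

No — Z and V are d-connected given {J}.

Bayes-Ball from Z | {J} reaches {A,C,N,V}.
V ∈ reach(Z|{J}) ⇒ Z ⊥̸ V | {J}.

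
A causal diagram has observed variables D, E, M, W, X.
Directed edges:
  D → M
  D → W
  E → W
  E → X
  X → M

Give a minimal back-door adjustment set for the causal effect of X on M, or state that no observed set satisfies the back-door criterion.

X→M: minimal back-door set ∅.

desc(X)\{X}={M}; candidates ⊆ {D,E,W}.
∅: X⊥M given ∅ in G with X→· removed — back-door holds.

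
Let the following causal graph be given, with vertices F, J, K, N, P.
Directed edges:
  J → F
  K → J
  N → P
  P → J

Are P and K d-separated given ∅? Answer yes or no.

Yes — P ⊥ K | ∅.

Bayes-Ball from P | ∅ reaches {F,J,N}.
K ∉ reach(P|∅) ⇒ P ⊥ K | ∅.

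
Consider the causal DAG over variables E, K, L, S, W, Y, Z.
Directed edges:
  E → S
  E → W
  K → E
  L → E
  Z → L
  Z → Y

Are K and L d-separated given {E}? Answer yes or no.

Bayes-Ball from K | {E} reaches {L,Y,Z}.
L ∈ reach(K|{E}) ⇒ K ⊥̸ L | {E}.

No — K and L are d-connected given {E}.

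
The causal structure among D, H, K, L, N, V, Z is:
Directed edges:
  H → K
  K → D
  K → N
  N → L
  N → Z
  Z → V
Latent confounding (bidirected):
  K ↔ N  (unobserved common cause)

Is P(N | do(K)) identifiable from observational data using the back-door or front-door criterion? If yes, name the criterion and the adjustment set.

desc(K)\{K}={D,L,N,V,Z}; candidates ⊆ {H}.
K↔N: latent back-door arc(s) into K.
size 0: {}; under {} K still reaches {H,L,N,V,Z} ∋ N.
size 1: {H}; under {H} K still reaches {L,N,V,Z} ∋ N.
K↔N cannot be blocked by any observed set — no back-door set.
No mediator lies on a directed K→…→N path.
Neither criterion identifies P(N|do(K)) in this graph.

P(N|do(K)): not identifiable (no BD/FD set).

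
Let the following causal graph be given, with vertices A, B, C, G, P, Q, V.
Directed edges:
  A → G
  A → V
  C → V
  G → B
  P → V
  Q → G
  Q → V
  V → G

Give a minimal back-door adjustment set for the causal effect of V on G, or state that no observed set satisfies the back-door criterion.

desc(V)\{V}={B,G}; candidates ⊆ {A,C,P,Q}.
size 0: {}; under {} V still reaches {A,B,C,G,P,Q} ∋ G.
size 1: {A}, {C}, {P} …(+1); under {A} V still reaches {B,C,G,P,Q} ∋ G.
{A,Q}: V⊥G given {A,Q} in G with V→· removed — back-door holds.

V→G: minimal back-door set {A, Q}.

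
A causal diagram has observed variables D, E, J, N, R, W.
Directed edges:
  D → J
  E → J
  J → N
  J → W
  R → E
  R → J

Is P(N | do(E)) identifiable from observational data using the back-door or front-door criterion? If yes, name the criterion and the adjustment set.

P(N|do(E)): backdoor, adjust for {R}.

desc(E)\{E}={J,N,W}; candidates ⊆ {D,R}.
size 0: {}; under {} E still reaches {J,N,R,W} ∋ N.
{R}: E⊥N given {R} in G with E→· removed — back-door holds.
P(N|do(E)) = Σ_{R} P(N|E,R)·P(R).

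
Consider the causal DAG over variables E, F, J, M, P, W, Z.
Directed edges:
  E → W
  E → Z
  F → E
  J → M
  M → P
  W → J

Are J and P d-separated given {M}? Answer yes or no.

Bayes-Ball from J | {M} reaches {E,F,W,Z}.
P ∉ reach(J|{M}) ⇒ J ⊥ P | {M}.

Yes — J ⊥ P | {M}.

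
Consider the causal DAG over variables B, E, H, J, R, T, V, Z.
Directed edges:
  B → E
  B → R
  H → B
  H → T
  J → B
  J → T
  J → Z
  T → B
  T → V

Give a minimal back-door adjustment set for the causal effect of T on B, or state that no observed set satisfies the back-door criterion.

desc(T)\{T}={B,E,R,V}; candidates ⊆ {H,J,Z}.
size 0: {}; under {} T still reaches {B,E,H,J,R,Z} ∋ B.
size 1: {H}, {J}, {Z}; under {H} T still reaches {B,E,J,R,Z} ∋ B.
{H,J}: T⊥B given {H,J} in G with T→· removed — back-door holds.

T→B: minimal back-door set {H, J}.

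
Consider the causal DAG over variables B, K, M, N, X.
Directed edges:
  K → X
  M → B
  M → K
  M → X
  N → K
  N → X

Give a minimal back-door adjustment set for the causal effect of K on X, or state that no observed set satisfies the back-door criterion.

desc(K)\{K}={X}; candidates ⊆ {B,M,N}.
size 0: {}; under {} K still reaches {B,M,N,X} ∋ X.
size 1: {B}, {M}, {N}; under {B} K still reaches {M,N,X} ∋ X.
{M,N}: K⊥X given {M,N} in G with K→· removed — back-door holds.

K→X: minimal back-door set {M, N}.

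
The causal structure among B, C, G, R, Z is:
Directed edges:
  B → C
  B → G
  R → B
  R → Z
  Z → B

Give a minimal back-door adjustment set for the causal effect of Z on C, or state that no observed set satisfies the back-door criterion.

Z→C: minimal back-door set {R}.

desc(Z)\{Z}={B,C,G}; candidates ⊆ {R}.
size 0: {}; under {} Z still reaches {B,C,G,R} ∋ C.
{R}: Z⊥C given {R} in G with Z→· removed — back-door holds.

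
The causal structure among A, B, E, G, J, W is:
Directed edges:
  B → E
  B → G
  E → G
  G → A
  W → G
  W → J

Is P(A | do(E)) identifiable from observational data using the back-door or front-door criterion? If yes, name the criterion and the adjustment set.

P(A|do(E)): backdoor, adjust for {B}.

desc(E)\{E}={A,G}; candidates ⊆ {B,J,W}.
size 0: {}; under {} E still reaches {A,B,G} ∋ A.
{B}: E⊥A given {B} in G with E→· removed — back-door holds.
P(A|do(E)) = Σ_{B} P(A|E,B)·P(B).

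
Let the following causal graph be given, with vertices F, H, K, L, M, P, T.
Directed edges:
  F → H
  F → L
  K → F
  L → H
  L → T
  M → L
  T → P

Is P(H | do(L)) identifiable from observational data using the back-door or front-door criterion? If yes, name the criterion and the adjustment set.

P(H|do(L)): backdoor, adjust for {F}.

desc(L)\{L}={H,P,T}; candidates ⊆ {F,K,M}.
size 0: {}; under {} L still reaches {F,H,K,M} ∋ H.
{F}: L⊥H given {F} in G with L→· removed — back-door holds.
P(H|do(L)) = Σ_{F} P(H|L,F)·P(F).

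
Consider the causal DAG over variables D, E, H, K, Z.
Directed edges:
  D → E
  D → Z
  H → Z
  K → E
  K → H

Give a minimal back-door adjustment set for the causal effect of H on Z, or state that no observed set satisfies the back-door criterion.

desc(H)\{H}={Z}; candidates ⊆ {D,E,K}.
∅: H⊥Z given ∅ in G with H→· removed — back-door holds.

H→Z: minimal back-door set ∅.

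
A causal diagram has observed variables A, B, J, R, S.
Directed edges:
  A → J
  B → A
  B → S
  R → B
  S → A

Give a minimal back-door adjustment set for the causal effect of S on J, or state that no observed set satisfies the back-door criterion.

S→J: minimal back-door set {B}.

desc(S)\{S}={A,J}; candidates ⊆ {B,R}.
size 0: {}; under {} S still reaches {A,B,J,R} ∋ J.
{B}: S⊥J given {B} in G with S→· removed — back-door holds.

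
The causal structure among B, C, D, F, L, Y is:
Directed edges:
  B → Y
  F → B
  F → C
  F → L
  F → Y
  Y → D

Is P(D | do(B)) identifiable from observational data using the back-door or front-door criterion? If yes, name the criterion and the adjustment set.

desc(B)\{B}={D,Y}; candidates ⊆ {C,F,L}.
size 0: {}; under {} B still reaches {C,D,F,L,Y} ∋ D.
{F}: B⊥D given {F} in G with B→· removed — back-door holds.
P(D|do(B)) = Σ_{F} P(D|B,F)·P(F).

P(D|do(B)): backdoor, adjust for {F}.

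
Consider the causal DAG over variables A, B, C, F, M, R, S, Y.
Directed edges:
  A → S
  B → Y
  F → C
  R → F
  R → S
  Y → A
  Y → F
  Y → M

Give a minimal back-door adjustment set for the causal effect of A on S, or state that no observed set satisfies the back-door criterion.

desc(A)\{A}={S}; candidates ⊆ {B,C,F,M,R,Y}.
∅: A⊥S given ∅ in G with A→· removed — back-door holds.

A→S: minimal back-door set ∅.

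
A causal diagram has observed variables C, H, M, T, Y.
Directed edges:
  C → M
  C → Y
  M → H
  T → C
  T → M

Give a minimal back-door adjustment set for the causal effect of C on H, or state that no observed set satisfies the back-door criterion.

C→H: minimal back-door set {T}.

desc(C)\{C}={H,M,Y}; candidates ⊆ {T}.
size 0: {}; under {} C still reaches {H,M,T} ∋ H.
{T}: C⊥H given {T} in G with C→· removed — back-door holds.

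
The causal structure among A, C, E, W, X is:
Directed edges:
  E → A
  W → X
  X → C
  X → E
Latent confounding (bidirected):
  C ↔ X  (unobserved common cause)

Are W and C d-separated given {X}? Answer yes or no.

Bayes-Ball from W | {X} reaches {C}.
C ∈ reach(W|{X}) ⇒ W ⊥̸ C | {X}.

No — W and C are d-connected given {X}.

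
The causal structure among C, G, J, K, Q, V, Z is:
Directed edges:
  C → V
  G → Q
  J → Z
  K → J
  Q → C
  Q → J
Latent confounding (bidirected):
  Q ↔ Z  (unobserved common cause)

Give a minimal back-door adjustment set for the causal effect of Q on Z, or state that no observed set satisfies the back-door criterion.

desc(Q)\{Q}={C,J,V,Z}; candidates ⊆ {G,K}.
Q↔Z: latent back-door arc(s) into Q.
size 0: {}; under {} Q still reaches {G,Z} ∋ Z.
size 1: {G}, {K}; under {G} Q still reaches {Z} ∋ Z.
size 2: {G,K}; under {G,K} Q still reaches {Z} ∋ Z.
Q↔Z cannot be blocked by any observed set — no back-door set.

Q→Z: no observed back-door set.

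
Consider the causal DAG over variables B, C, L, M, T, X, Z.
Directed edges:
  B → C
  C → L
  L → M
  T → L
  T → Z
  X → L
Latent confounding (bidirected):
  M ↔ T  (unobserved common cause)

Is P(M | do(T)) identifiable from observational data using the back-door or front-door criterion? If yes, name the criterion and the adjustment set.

P(M|do(T)): frontdoor, adjust for {L}.

desc(T)\{T}={L,M,Z}; candidates ⊆ {B,C,X}.
T↔M: latent back-door arc(s) into T.
size 0: {}; under {} T still reaches {M} ∋ M.
size 1: {B}, {C}, {X}; under {B} T still reaches {M} ∋ M.
size 2: {B,C}, {B,X}, {C,X}; under {B,C} T still reaches {M} ∋ M.
T↔M cannot be blocked by any observed set — no back-door set.
{L}: (i) intercepts every directed T→M path; (ii) no back-door T→{L}; (iii) {T} blocks every back-door {L}→M. Front-door holds.
P(M|do(T)) = Σ_{L} P(L|T) Σ_{T'} P(M|L,T')P(T').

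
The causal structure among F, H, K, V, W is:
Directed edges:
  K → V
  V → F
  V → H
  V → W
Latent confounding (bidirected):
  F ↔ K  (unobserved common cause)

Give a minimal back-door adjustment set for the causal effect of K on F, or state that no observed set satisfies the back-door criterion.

desc(K)\{K}={F,H,V,W}; candidates ⊆ {—}.
K↔F: latent back-door arc(s) into K.
size 0: {}; under {} K still reaches {F} ∋ F.
K↔F cannot be blocked by any observed set — no back-door set.

K→F: no observed back-door set.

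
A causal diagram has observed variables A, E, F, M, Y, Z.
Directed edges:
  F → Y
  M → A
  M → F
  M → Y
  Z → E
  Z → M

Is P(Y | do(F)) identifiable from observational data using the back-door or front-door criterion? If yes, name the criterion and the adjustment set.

desc(F)\{F}={Y}; candidates ⊆ {A,E,M,Z}.
size 0: {}; under {} F still reaches {A,E,M,Y,Z} ∋ Y.
{M}: F⊥Y given {M} in G with F→· removed — back-door holds.
P(Y|do(F)) = Σ_{M} P(Y|F,M)·P(M).

P(Y|do(F)): backdoor, adjust for {M}.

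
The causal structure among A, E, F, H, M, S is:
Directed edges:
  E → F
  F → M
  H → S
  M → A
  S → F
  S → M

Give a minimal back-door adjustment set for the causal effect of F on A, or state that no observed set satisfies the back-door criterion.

desc(F)\{F}={A,M}; candidates ⊆ {E,H,S}.
size 0: {}; under {} F still reaches {A,E,H,M,S} ∋ A.
{S}: F⊥A given {S} in G with F→· removed — back-door holds.

F→A: minimal back-door set {S}.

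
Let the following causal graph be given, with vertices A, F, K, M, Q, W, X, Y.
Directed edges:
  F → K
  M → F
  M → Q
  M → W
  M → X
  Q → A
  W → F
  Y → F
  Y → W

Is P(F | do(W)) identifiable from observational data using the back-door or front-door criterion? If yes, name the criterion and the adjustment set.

desc(W)\{W}={F,K}; candidates ⊆ {A,M,Q,X,Y}.
size 0: {}; under {} W still reaches {A,F,K,M,Q,X,Y} ∋ F.
size 1: {A}, {M}, {Q} …(+2); under {A} W still reaches {F,K,M,Q,X,Y} ∋ F.
{M,Y}: W⊥F given {M,Y} in G with W→· removed — back-door holds.
P(F|do(W)) = Σ_{M,Y} P(F|W,M,Y)·P(M,Y).

P(F|do(W)): backdoor, adjust for {M, Y}.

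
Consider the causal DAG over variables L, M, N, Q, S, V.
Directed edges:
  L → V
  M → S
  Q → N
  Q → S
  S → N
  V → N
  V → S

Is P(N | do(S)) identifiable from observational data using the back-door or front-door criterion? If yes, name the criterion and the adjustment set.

desc(S)\{S}={N}; candidates ⊆ {L,M,Q,V}.
size 0: {}; under {} S still reaches {L,M,N,Q,V} ∋ N.
size 1: {L}, {M}, {Q} …(+1); under {L} S still reaches {M,N,Q,V} ∋ N.
{Q,V}: S⊥N given {Q,V} in G with S→· removed — back-door holds.
P(N|do(S)) = Σ_{Q,V} P(N|S,Q,V)·P(Q,V).

P(N|do(S)): backdoor, adjust for {Q, V}.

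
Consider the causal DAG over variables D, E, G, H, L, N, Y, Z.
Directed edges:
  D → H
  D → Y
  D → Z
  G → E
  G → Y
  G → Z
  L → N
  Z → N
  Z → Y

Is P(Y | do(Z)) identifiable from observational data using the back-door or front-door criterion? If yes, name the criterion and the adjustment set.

P(Y|do(Z)): backdoor, adjust for {D, G}.

desc(Z)\{Z}={N,Y}; candidates ⊆ {D,E,G,H,L}.
size 0: {}; under {} Z still reaches {D,E,G,H,Y} ∋ Y.
size 1: {D}, {E}, {G} …(+2); under {D} Z still reaches {E,G,Y} ∋ Y.
{D,G}: Z⊥Y given {D,G} in G with Z→· removed — back-door holds.
P(Y|do(Z)) = Σ_{D,G} P(Y|Z,D,G)·P(D,G).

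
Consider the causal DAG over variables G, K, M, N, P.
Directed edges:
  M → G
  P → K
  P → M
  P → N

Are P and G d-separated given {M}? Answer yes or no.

Yes — P ⊥ G | {M}.

Bayes-Ball from P | {M} reaches {K,N}.
G ∉ reach(P|{M}) ⇒ P ⊥ G | {M}.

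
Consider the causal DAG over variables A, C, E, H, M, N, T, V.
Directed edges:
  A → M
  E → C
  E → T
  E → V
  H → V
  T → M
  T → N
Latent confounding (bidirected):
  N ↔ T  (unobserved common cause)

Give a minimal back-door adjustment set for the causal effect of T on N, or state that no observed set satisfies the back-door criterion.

T→N: no observed back-door set.

desc(T)\{T}={M,N}; candidates ⊆ {A,C,E,H,V}.
T↔N: latent back-door arc(s) into T.
size 0: {}; under {} T still reaches {C,E,N,V} ∋ N.
size 1: {A}, {C}, {E} …(+2); under {A} T still reaches {C,E,N,V} ∋ N.
size 2: {A,C}, {A,E}, {A,H} …(+7); under {A,C} T still reaches {E,N,V} ∋ N.
T↔N cannot be blocked by any observed set — no back-door set.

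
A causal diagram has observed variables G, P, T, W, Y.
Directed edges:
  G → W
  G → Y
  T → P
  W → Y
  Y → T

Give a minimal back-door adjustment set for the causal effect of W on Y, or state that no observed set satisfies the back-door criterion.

W→Y: minimal back-door set {G}.

desc(W)\{W}={P,T,Y}; candidates ⊆ {G}.
size 0: {}; under {} W still reaches {G,P,T,Y} ∋ Y.
{G}: W⊥Y given {G} in G with W→· removed — back-door holds.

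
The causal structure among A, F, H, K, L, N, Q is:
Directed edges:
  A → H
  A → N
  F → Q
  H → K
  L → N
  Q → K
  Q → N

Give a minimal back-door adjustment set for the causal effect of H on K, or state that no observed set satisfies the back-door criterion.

desc(H)\{H}={K}; candidates ⊆ {A,F,L,N,Q}.
∅: H⊥K given ∅ in G with H→· removed — back-door holds.

H→K: minimal back-door set ∅.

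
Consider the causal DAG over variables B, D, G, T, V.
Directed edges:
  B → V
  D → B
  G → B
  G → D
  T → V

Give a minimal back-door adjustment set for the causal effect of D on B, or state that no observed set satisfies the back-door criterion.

desc(D)\{D}={B,V}; candidates ⊆ {G,T}.
size 0: {}; under {} D still reaches {B,G,V} ∋ B.
{G}: D⊥B given {G} in G with D→· removed — back-door holds.

D→B: minimal back-door set {G}.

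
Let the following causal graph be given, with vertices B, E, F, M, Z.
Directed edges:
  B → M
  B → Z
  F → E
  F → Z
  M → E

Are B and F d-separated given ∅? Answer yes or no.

Bayes-Ball from B | ∅ reaches {E,M,Z}.
F ∉ reach(B|∅) ⇒ B ⊥ F | ∅.

Yes — B ⊥ F | ∅.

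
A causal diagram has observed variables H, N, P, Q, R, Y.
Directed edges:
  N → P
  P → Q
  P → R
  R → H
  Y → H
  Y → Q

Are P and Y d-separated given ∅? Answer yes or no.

Yes — P ⊥ Y | ∅.

Bayes-Ball from P | ∅ reaches {H,N,Q,R}.
Y ∉ reach(P|∅) ⇒ P ⊥ Y | ∅.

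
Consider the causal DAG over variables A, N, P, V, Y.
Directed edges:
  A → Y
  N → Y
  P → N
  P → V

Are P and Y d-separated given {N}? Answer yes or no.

Yes — P ⊥ Y | {N}.

Bayes-Ball from P | {N} reaches {V}.
Y ∉ reach(P|{N}) ⇒ P ⊥ Y | {N}.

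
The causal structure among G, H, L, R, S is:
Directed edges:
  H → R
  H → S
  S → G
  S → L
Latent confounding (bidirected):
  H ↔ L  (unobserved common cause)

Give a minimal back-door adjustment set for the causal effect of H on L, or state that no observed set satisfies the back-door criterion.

desc(H)\{H}={G,L,R,S}; candidates ⊆ {—}.
H↔L: latent back-door arc(s) into H.
size 0: {}; under {} H still reaches {L} ∋ L.
H↔L cannot be blocked by any observed set — no back-door set.

H→L: no observed back-door set.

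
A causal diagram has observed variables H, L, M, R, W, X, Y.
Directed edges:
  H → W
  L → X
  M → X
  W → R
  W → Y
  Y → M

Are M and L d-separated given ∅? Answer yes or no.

Bayes-Ball from M | ∅ reaches {H,R,W,X,Y}.
L ∉ reach(M|∅) ⇒ M ⊥ L | ∅.

Yes — M ⊥ L | ∅.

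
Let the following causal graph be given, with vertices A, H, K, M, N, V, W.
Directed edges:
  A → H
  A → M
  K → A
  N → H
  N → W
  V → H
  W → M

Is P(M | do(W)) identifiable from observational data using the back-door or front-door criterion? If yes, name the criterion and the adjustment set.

P(M|do(W)): backdoor, adjust for ∅.

desc(W)\{W}={M}; candidates ⊆ {A,H,K,N,V}.
∅: W⊥M given ∅ in G with W→· removed — back-door holds.
P(M|do(W)) = P(M|W) — no adjustment needed.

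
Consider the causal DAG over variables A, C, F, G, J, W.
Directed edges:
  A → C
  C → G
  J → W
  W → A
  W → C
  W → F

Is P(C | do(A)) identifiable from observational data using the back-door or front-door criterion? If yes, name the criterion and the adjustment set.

P(C|do(A)): backdoor, adjust for {W}.

desc(A)\{A}={C,G}; candidates ⊆ {F,J,W}.
size 0: {}; under {} A still reaches {C,F,G,J,W} ∋ C.
{W}: A⊥C given {W} in G with A→· removed — back-door holds.
P(C|do(A)) = Σ_{W} P(C|A,W)·P(W).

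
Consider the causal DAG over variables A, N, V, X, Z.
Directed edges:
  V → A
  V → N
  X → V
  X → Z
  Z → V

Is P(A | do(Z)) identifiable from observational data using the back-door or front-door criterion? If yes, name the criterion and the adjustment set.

desc(Z)\{Z}={A,N,V}; candidates ⊆ {X}.
size 0: {}; under {} Z still reaches {A,N,V,X} ∋ A.
{X}: Z⊥A given {X} in G with Z→· removed — back-door holds.
P(A|do(Z)) = Σ_{X} P(A|Z,X)·P(X).

P(A|do(Z)): backdoor, adjust for {X}.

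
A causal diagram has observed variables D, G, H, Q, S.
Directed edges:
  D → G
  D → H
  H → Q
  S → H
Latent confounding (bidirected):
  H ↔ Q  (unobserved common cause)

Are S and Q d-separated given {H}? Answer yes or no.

No — S and Q are d-connected given {H}.

Bayes-Ball from S | {H} reaches {D,G,Q}.
Q ∈ reach(S|{H}) ⇒ S ⊥̸ Q | {H}.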